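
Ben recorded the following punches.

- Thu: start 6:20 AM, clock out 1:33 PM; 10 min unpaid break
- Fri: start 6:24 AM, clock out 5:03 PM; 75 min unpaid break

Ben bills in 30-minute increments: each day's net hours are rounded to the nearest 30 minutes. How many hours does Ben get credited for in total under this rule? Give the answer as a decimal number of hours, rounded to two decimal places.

16.50 hours

Thu: 6:20 AM–1:33 PM = 7 h 13 min − 10 min = 7 h 3 min → rounds to 7 h 0 min
Fri: 6:24 AM–5:03 PM = 10 h 39 min − 75 min = 9 h 24 min → rounds to 9 h 30 min
Total credited: 16 h 30 min.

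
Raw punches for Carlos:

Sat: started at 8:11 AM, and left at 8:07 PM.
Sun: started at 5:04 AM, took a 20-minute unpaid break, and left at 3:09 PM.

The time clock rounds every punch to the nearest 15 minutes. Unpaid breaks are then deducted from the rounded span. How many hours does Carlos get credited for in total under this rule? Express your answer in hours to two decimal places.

Sat: in 8:11 AM→8:15 AM, out 8:07 PM→8:00 PM; 11 h 45 min
Sun: in 5:04 AM→5:00 AM, out 3:09 PM→3:15 PM; 10 h 15 min − 20 min = 9 h 55 min
Total credited: 21 h 40 min.

21.67 hours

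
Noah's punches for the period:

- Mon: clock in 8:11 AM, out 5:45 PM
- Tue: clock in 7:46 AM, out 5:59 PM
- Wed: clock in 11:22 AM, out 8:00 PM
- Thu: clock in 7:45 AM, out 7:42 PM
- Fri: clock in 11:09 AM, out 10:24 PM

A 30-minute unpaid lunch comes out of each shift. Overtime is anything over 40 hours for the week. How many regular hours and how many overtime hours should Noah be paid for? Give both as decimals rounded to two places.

Mon: 8:11 AM–5:45 PM = 9 h 34 min; less 30 min break → 9 h 4 min
Tue: 7:46 AM–5:59 PM = 10 h 13 min; less 30 min break → 9 h 43 min
Wed: 11:22 AM–8:00 PM = 8 h 38 min; less 30 min break → 8 h 8 min
Thu: 7:45 AM–7:42 PM = 11 h 57 min; less 30 min break → 11 h 27 min
Fri: 11:09 AM–10:24 PM = 11 h 15 min; less 30 min break → 10 h 45 min
Total worked: 49 h 7 min = 49.12 h.
Threshold 40 h → overtime 9 h 7 min, regular 40 h 0 min.

Regular 40.00 hours, overtime 9.12 hours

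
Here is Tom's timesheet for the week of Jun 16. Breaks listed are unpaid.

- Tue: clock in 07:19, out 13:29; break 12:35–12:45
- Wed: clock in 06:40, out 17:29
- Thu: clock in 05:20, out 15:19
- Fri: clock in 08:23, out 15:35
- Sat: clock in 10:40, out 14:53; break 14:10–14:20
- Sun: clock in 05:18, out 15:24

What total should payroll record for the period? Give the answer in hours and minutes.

48 h 9 min

Tue: 07:19–13:29 = 6 h 10 min; less 10 min break → 6 h 0 min
Wed: 06:40–17:29 = 10 h 49 min
Thu: 05:20–15:19 = 9 h 59 min
Fri: 08:23–15:35 = 7 h 12 min
Sat: 10:40–14:53 = 4 h 13 min; less 10 min break → 4 h 3 min
Sun: 05:18–15:24 = 10 h 6 min
Total: 6 h 0 min + 10 h 49 min + 9 h 59 min + 7 h 12 min + 4 h 3 min + 10 h 6 min = 48 h 9 min.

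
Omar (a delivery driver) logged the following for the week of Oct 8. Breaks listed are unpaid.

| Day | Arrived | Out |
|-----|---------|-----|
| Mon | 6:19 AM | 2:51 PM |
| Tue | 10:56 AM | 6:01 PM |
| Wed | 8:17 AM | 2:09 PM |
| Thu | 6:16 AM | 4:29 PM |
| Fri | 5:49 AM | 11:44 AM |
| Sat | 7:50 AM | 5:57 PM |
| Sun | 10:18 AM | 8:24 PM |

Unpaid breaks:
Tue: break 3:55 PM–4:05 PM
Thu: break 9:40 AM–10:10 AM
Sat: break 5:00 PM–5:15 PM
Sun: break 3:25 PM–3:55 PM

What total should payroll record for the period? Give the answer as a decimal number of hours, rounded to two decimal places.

Mon: 6:19 AM–2:51 PM = 8 h 32 min
Tue: 10:56 AM–6:01 PM = 7 h 5 min; less 10 min break → 6 h 55 min
Wed: 8:17 AM–2:09 PM = 5 h 52 min
Thu: 6:16 AM–4:29 PM = 10 h 13 min; less 30 min break → 9 h 43 min
Fri: 5:49 AM–11:44 AM = 5 h 55 min
Sat: 7:50 AM–5:57 PM = 10 h 7 min; less 15 min break → 9 h 52 min
Sun: 10:18 AM–8:24 PM = 10 h 6 min; less 30 min break → 9 h 36 min
Total: 8 h 32 min + 6 h 55 min + 5 h 52 min + 9 h 43 min + 5 h 55 min + 9 h 52 min + 9 h 36 min = 56 h 25 min.

56.42 hours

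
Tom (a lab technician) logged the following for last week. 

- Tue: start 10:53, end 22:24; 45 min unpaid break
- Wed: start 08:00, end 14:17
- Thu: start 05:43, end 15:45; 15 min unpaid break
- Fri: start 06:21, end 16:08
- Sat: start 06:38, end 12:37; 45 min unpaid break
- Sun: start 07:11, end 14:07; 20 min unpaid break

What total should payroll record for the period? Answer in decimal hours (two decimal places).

48.45 hours

Tue: 10:53–22:24 = 11 h 31 min; less 45 min break → 10 h 46 min
Wed: 08:00–14:17 = 6 h 17 min
Thu: 05:43–15:45 = 10 h 2 min; less 15 min break → 9 h 47 min
Fri: 06:21–16:08 = 9 h 47 min
Sat: 06:38–12:37 = 5 h 59 min; less 45 min break → 5 h 14 min
Sun: 07:11–14:07 = 6 h 56 min; less 20 min break → 6 h 36 min
Total: 10 h 46 min + 6 h 17 min + 9 h 47 min + 9 h 47 min + 5 h 14 min + 6 h 36 min = 48 h 27 min.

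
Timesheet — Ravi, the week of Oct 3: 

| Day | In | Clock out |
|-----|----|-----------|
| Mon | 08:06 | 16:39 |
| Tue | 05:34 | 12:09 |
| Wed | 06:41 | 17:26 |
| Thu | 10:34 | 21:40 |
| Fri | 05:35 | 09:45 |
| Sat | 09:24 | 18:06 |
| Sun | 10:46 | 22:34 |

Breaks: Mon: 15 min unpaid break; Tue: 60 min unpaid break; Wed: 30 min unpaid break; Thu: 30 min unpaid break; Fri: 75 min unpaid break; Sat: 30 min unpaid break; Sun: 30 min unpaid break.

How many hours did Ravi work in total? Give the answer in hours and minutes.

Mon: 08:06–16:39 = 8 h 33 min; less 15 min break → 8 h 18 min
Tue: 05:34–12:09 = 6 h 35 min; less 60 min break → 5 h 35 min
Wed: 06:41–17:26 = 10 h 45 min; less 30 min break → 10 h 15 min
Thu: 10:34–21:40 = 11 h 6 min; less 30 min break → 10 h 36 min
Fri: 05:35–09:45 = 4 h 10 min; less 75 min break → 2 h 55 min
Sat: 09:24–18:06 = 8 h 42 min; less 30 min break → 8 h 12 min
Sun: 10:46–22:34 = 11 h 48 min; less 30 min break → 11 h 18 min
Total: 8 h 18 min + 5 h 35 min + 10 h 15 min + 10 h 36 min + 2 h 55 min + 8 h 12 min + 11 h 18 min = 57 h 9 min.

57 h 9 min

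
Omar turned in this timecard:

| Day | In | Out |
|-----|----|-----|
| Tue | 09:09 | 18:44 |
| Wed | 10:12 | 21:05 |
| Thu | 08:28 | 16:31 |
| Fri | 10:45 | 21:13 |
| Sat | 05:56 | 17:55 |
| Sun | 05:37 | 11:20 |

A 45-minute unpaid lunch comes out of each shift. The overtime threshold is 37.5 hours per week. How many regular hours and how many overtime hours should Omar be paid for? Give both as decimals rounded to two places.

Tue: 09:09–18:44 = 9 h 35 min; less 45 min break → 8 h 50 min
Wed: 10:12–21:05 = 10 h 53 min; less 45 min break → 10 h 8 min
Thu: 08:28–16:31 = 8 h 3 min; less 45 min break → 7 h 18 min
Fri: 10:45–21:13 = 10 h 28 min; less 45 min break → 9 h 43 min
Sat: 05:56–17:55 = 11 h 59 min; less 45 min break → 11 h 14 min
Sun: 05:37–11:20 = 5 h 43 min; less 45 min break → 4 h 58 min
Total worked: 52 h 11 min = 52.18 h.
Threshold 37.5 h → overtime 14 h 41 min, regular 37 h 30 min.

Regular 37.50 hours, overtime 14.68 hours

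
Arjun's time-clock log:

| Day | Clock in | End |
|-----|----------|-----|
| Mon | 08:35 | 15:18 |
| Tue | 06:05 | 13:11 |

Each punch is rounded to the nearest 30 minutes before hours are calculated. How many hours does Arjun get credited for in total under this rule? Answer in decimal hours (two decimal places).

Mon: in 08:35→08:30, out 15:18→15:30; 7 h 0 min
Tue: in 06:05→06:00, out 13:11→13:00; 7 h 0 min
Total credited: 14 h 0 min.

14.00 hours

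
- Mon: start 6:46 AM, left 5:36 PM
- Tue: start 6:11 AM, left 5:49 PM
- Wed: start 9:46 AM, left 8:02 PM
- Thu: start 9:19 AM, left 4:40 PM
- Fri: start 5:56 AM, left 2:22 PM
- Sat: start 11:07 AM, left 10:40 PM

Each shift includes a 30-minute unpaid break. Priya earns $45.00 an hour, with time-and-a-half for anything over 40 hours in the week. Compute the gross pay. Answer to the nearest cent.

$2952.00

Mon: 6:46 AM–5:36 PM = 10 h 50 min; less 30 min break → 10 h 20 min
Tue: 6:11 AM–5:49 PM = 11 h 38 min; less 30 min break → 11 h 8 min
Wed: 9:46 AM–8:02 PM = 10 h 16 min; less 30 min break → 9 h 46 min
Thu: 9:19 AM–4:40 PM = 7 h 21 min; less 30 min break → 6 h 51 min
Fri: 5:56 AM–2:22 PM = 8 h 26 min; less 30 min break → 7 h 56 min
Sat: 11:07 AM–10:40 PM = 11 h 33 min; less 30 min break → 11 h 3 min
Total worked: 57 h 4 min = 3424 min.
Regular 40 h 0 min = 2400 min at $45.00/h; overtime 17 h 4 min = 1024 min at $67.50/h.
Pay = (2400 × $45.00 + 1024 × $67.50) ÷ 60 = $2952.00.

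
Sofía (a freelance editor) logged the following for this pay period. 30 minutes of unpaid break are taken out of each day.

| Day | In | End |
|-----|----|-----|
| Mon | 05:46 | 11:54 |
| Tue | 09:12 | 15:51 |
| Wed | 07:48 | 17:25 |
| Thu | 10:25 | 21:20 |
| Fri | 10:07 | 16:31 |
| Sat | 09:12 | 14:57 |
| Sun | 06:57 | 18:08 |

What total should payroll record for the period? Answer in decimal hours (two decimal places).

Mon: 05:46–11:54 = 6 h 8 min; less 30 min break → 5 h 38 min
Tue: 09:12–15:51 = 6 h 39 min; less 30 min break → 6 h 9 min
Wed: 07:48–17:25 = 9 h 37 min; less 30 min break → 9 h 7 min
Thu: 10:25–21:20 = 10 h 55 min; less 30 min break → 10 h 25 min
Fri: 10:07–16:31 = 6 h 24 min; less 30 min break → 5 h 54 min
Sat: 09:12–14:57 = 5 h 45 min; less 30 min break → 5 h 15 min
Sun: 06:57–18:08 = 11 h 11 min; less 30 min break → 10 h 41 min
Total: 5 h 38 min + 6 h 9 min + 9 h 7 min + 10 h 25 min + 5 h 54 min + 5 h 15 min + 10 h 41 min = 53 h 9 min.

53.15 hours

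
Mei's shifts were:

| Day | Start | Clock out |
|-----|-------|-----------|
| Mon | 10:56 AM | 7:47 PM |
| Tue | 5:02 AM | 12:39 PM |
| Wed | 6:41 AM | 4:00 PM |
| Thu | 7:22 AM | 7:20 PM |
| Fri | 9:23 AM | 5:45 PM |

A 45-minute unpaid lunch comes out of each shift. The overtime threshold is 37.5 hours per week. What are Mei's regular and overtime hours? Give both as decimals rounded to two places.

Regular 37.50 hours, overtime 4.87 hours

Mon: 10:56 AM–7:47 PM = 8 h 51 min; less 45 min break → 8 h 6 min
Tue: 5:02 AM–12:39 PM = 7 h 37 min; less 45 min break → 6 h 52 min
Wed: 6:41 AM–4:00 PM = 9 h 19 min; less 45 min break → 8 h 34 min
Thu: 7:22 AM–7:20 PM = 11 h 58 min; less 45 min break → 11 h 13 min
Fri: 9:23 AM–5:45 PM = 8 h 22 min; less 45 min break → 7 h 37 min
Total worked: 42 h 22 min = 42.37 h.
Threshold 37.5 h → overtime 4 h 52 min, regular 37 h 30 min.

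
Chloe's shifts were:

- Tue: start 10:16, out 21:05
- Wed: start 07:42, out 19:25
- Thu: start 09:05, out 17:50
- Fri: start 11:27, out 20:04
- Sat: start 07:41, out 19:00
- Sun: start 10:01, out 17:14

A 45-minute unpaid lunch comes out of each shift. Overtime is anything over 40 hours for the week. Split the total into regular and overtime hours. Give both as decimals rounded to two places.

Tue: 10:16–21:05 = 10 h 49 min; less 45 min break → 10 h 4 min
Wed: 07:42–19:25 = 11 h 43 min; less 45 min break → 10 h 58 min
Thu: 09:05–17:50 = 8 h 45 min; less 45 min break → 8 h 0 min
Fri: 11:27–20:04 = 8 h 37 min; less 45 min break → 7 h 52 min
Sat: 07:41–19:00 = 11 h 19 min; less 45 min break → 10 h 34 min
Sun: 10:01–17:14 = 7 h 13 min; less 45 min break → 6 h 28 min
Total worked: 53 h 56 min = 53.93 h.
Threshold 40 h → overtime 13 h 56 min, regular 40 h 0 min.

Regular 40.00 hours, overtime 13.93 hours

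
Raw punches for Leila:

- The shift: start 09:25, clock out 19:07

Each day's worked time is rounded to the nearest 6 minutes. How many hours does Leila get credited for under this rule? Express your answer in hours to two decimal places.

9.70 hours

The shift: 09:25–19:07 = 9 h 42 min → rounds to 9 h 42 min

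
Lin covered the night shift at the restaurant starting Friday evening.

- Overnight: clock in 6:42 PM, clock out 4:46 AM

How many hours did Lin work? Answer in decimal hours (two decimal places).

Overnight: 6:42 PM → midnight = 5 h 18 min; midnight → 4:46 AM = 4 h 46 min; span 10 h 4 min

10.07 hours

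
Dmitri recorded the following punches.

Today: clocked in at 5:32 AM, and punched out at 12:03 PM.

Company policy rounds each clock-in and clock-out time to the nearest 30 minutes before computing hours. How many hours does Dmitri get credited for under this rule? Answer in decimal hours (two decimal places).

Today: in 5:32 AM→5:30 AM, out 12:03 PM→12:00 PM; 6 h 30 min

6.50 hours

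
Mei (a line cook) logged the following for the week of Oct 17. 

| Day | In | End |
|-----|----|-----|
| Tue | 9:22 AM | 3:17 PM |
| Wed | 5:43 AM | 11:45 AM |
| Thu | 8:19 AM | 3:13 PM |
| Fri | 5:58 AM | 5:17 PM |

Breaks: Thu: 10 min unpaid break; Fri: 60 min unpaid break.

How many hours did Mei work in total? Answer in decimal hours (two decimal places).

Tue: 9:22 AM–3:17 PM = 5 h 55 min
Wed: 5:43 AM–11:45 AM = 6 h 2 min
Thu: 8:19 AM–3:13 PM = 6 h 54 min; less 10 min break → 6 h 44 min
Fri: 5:58 AM–5:17 PM = 11 h 19 min; less 60 min break → 10 h 19 min
Total: 5 h 55 min + 6 h 2 min + 6 h 44 min + 10 h 19 min = 29 h 0 min.

29.00 hours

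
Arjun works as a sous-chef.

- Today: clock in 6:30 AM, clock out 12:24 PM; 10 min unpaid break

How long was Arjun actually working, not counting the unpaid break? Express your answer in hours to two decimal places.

Today: 6:30 AM–12:24 PM = 5 h 54 min; less 10 min break → 5 h 44 min

5.73 hours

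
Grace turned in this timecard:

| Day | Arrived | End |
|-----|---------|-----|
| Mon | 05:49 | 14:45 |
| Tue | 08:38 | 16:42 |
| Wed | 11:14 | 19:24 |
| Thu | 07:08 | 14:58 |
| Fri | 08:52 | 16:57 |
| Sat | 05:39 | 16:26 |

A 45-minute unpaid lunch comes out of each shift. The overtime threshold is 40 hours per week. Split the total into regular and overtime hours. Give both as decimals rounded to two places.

Mon: 05:49–14:45 = 8 h 56 min; less 45 min break → 8 h 11 min
Tue: 08:38–16:42 = 8 h 4 min; less 45 min break → 7 h 19 min
Wed: 11:14–19:24 = 8 h 10 min; less 45 min break → 7 h 25 min
Thu: 07:08–14:58 = 7 h 50 min; less 45 min break → 7 h 5 min
Fri: 08:52–16:57 = 8 h 5 min; less 45 min break → 7 h 20 min
Sat: 05:39–16:26 = 10 h 47 min; less 45 min break → 10 h 2 min
Total worked: 47 h 22 min = 47.37 h.
Threshold 40 h → overtime 7 h 22 min, regular 40 h 0 min.

Regular 40.00 hours, overtime 7.37 hours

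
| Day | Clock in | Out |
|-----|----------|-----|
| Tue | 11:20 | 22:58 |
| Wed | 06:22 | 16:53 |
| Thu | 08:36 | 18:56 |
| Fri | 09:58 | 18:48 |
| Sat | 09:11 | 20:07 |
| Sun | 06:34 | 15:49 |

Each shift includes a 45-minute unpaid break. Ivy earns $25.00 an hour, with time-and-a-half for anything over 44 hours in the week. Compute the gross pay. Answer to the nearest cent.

$1587.50

Tue: 11:20–22:58 = 11 h 38 min; less 45 min break → 10 h 53 min
Wed: 06:22–16:53 = 10 h 31 min; less 45 min break → 9 h 46 min
Thu: 08:36–18:56 = 10 h 20 min; less 45 min break → 9 h 35 min
Fri: 09:58–18:48 = 8 h 50 min; less 45 min break → 8 h 5 min
Sat: 09:11–20:07 = 10 h 56 min; less 45 min break → 10 h 11 min
Sun: 06:34–15:49 = 9 h 15 min; less 45 min break → 8 h 30 min
Total worked: 57 h 0 min = 3420 min.
Regular 44 h 0 min = 2640 min at $25.00/h; overtime 13 h 0 min = 780 min at $37.50/h.
Pay = (2640 × $25.00 + 780 × $37.50) ÷ 60 = $1587.50.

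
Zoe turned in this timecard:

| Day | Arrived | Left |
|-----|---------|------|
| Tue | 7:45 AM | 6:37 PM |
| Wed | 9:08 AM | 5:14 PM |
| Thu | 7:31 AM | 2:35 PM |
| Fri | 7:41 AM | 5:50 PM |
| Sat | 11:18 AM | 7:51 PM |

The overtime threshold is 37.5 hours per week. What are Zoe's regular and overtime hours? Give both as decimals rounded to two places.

Tue: 7:45 AM–6:37 PM = 10 h 52 min
Wed: 9:08 AM–5:14 PM = 8 h 6 min
Thu: 7:31 AM–2:35 PM = 7 h 4 min
Fri: 7:41 AM–5:50 PM = 10 h 9 min
Sat: 11:18 AM–7:51 PM = 8 h 33 min
Total worked: 44 h 44 min = 44.73 h.
Threshold 37.5 h → overtime 7 h 14 min, regular 37 h 30 min.

Regular 37.50 hours, overtime 7.23 hours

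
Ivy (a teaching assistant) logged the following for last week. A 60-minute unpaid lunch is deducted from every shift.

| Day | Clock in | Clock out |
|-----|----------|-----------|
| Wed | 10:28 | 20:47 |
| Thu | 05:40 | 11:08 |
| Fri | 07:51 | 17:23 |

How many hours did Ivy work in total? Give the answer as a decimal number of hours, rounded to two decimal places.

Wed: 10:28–20:47 = 10 h 19 min; less 60 min break → 9 h 19 min
Thu: 05:40–11:08 = 5 h 28 min; less 60 min break → 4 h 28 min
Fri: 07:51–17:23 = 9 h 32 min; less 60 min break → 8 h 32 min
Total: 9 h 19 min + 4 h 28 min + 8 h 32 min = 22 h 19 min.

22.32 hours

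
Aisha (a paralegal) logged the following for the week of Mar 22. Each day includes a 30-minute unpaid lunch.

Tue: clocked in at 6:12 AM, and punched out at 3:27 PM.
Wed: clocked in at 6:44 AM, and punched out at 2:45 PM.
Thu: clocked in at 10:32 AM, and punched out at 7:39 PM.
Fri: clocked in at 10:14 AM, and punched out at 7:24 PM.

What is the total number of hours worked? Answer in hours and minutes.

Tue: 6:12 AM–3:27 PM = 9 h 15 min; less 30 min break → 8 h 45 min
Wed: 6:44 AM–2:45 PM = 8 h 1 min; less 30 min break → 7 h 31 min
Thu: 10:32 AM–7:39 PM = 9 h 7 min; less 30 min break → 8 h 37 min
Fri: 10:14 AM–7:24 PM = 9 h 10 min; less 30 min break → 8 h 40 min
Total: 8 h 45 min + 7 h 31 min + 8 h 37 min + 8 h 40 min = 33 h 33 min.

33 h 33 min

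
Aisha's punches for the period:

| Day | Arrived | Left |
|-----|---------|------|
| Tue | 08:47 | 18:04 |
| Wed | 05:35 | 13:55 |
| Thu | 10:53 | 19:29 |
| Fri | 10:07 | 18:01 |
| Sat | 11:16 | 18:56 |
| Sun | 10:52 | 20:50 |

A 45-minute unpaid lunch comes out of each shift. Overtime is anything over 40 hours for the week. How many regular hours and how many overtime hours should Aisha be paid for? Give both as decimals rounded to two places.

Tue: 08:47–18:04 = 9 h 17 min; less 45 min break → 8 h 32 min
Wed: 05:35–13:55 = 8 h 20 min; less 45 min break → 7 h 35 min
Thu: 10:53–19:29 = 8 h 36 min; less 45 min break → 7 h 51 min
Fri: 10:07–18:01 = 7 h 54 min; less 45 min break → 7 h 9 min
Sat: 11:16–18:56 = 7 h 40 min; less 45 min break → 6 h 55 min
Sun: 10:52–20:50 = 9 h 58 min; less 45 min break → 9 h 13 min
Total worked: 47 h 15 min = 47.25 h.
Threshold 40 h → overtime 7 h 15 min, regular 40 h 0 min.

Regular 40.00 hours, overtime 7.25 hours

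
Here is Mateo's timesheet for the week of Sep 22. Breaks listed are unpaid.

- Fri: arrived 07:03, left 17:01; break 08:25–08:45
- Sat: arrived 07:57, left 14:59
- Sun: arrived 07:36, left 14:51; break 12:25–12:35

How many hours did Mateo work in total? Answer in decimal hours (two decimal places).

23.75 hours

Fri: 07:03–17:01 = 9 h 58 min; less 20 min break → 9 h 38 min
Sat: 07:57–14:59 = 7 h 2 min
Sun: 07:36–14:51 = 7 h 15 min; less 10 min break → 7 h 5 min
Total: 9 h 38 min + 7 h 2 min + 7 h 5 min = 23 h 45 min.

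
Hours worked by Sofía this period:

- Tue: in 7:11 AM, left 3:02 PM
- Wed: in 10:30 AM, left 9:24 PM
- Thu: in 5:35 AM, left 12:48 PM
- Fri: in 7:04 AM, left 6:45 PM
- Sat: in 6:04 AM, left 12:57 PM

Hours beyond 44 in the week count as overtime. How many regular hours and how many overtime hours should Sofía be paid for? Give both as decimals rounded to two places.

Regular 44.00 hours, overtime 0.53 hours

Tue: 7:11 AM–3:02 PM = 7 h 51 min
Wed: 10:30 AM–9:24 PM = 10 h 54 min
Thu: 5:35 AM–12:48 PM = 7 h 13 min
Fri: 7:04 AM–6:45 PM = 11 h 41 min
Sat: 6:04 AM–12:57 PM = 6 h 53 min
Total worked: 44 h 32 min = 44.53 h.
Threshold 44 h → overtime 0 h 32 min, regular 44 h 0 min.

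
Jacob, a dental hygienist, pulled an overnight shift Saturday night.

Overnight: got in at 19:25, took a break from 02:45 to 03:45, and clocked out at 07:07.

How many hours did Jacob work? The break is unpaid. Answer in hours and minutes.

10 h 42 min

Overnight: 19:25 → midnight = 4 h 35 min; midnight → 07:07 = 7 h 7 min; span 11 h 42 min; less 60 min break → 10 h 42 min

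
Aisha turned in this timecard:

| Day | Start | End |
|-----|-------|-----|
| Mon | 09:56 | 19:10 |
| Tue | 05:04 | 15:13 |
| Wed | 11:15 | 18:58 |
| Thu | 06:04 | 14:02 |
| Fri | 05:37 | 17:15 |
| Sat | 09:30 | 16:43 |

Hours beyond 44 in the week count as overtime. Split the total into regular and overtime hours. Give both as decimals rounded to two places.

Regular 44.00 hours, overtime 9.92 hours

Mon: 09:56–19:10 = 9 h 14 min
Tue: 05:04–15:13 = 10 h 9 min
Wed: 11:15–18:58 = 7 h 43 min
Thu: 06:04–14:02 = 7 h 58 min
Fri: 05:37–17:15 = 11 h 38 min
Sat: 09:30–16:43 = 7 h 13 min
Total worked: 53 h 55 min = 53.92 h.
Threshold 44 h → overtime 9 h 55 min, regular 44 h 0 min.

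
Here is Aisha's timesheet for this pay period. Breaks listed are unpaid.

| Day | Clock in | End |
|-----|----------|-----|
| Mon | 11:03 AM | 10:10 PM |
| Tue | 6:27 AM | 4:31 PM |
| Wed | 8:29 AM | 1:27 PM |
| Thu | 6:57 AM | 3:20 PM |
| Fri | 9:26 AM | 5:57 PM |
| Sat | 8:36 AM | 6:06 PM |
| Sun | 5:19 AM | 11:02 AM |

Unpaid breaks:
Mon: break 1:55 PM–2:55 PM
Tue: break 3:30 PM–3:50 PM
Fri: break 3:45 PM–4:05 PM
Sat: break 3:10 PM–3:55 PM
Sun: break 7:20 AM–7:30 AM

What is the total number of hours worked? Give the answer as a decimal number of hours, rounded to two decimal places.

Mon: 11:03 AM–10:10 PM = 11 h 7 min; less 60 min break → 10 h 7 min
Tue: 6:27 AM–4:31 PM = 10 h 4 min; less 20 min break → 9 h 44 min
Wed: 8:29 AM–1:27 PM = 4 h 58 min
Thu: 6:57 AM–3:20 PM = 8 h 23 min
Fri: 9:26 AM–5:57 PM = 8 h 31 min; less 20 min break → 8 h 11 min
Sat: 8:36 AM–6:06 PM = 9 h 30 min; less 45 min break → 8 h 45 min
Sun: 5:19 AM–11:02 AM = 5 h 43 min; less 10 min break → 5 h 33 min
Total: 10 h 7 min + 9 h 44 min + 4 h 58 min + 8 h 23 min + 8 h 11 min + 8 h 45 min + 5 h 33 min = 55 h 41 min.

55.68 hours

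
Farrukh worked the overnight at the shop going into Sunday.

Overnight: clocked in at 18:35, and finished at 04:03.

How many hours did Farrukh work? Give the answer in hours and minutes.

9 h 28 min

Overnight: 18:35 → midnight = 5 h 25 min; midnight → 04:03 = 4 h 3 min; span 9 h 28 min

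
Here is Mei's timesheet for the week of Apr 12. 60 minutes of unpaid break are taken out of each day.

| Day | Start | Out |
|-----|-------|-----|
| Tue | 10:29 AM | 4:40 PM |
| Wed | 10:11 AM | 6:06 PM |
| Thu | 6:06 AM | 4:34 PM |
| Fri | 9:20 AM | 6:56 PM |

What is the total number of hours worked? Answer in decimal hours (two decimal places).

30.17 hours

Tue: 10:29 AM–4:40 PM = 6 h 11 min; less 60 min break → 5 h 11 min
Wed: 10:11 AM–6:06 PM = 7 h 55 min; less 60 min break → 6 h 55 min
Thu: 6:06 AM–4:34 PM = 10 h 28 min; less 60 min break → 9 h 28 min
Fri: 9:20 AM–6:56 PM = 9 h 36 min; less 60 min break → 8 h 36 min
Total: 5 h 11 min + 6 h 55 min + 9 h 28 min + 8 h 36 min = 30 h 10 min.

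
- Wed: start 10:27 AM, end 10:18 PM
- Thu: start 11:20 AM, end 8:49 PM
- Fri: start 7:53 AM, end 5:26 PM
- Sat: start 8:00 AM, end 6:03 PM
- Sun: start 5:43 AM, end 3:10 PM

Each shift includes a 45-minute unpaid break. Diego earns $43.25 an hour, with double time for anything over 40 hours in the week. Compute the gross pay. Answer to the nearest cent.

Wed: 10:27 AM–10:18 PM = 11 h 51 min; less 45 min break → 11 h 6 min
Thu: 11:20 AM–8:49 PM = 9 h 29 min; less 45 min break → 8 h 44 min
Fri: 7:53 AM–5:26 PM = 9 h 33 min; less 45 min break → 8 h 48 min
Sat: 8:00 AM–6:03 PM = 10 h 3 min; less 45 min break → 9 h 18 min
Sun: 5:43 AM–3:10 PM = 9 h 27 min; less 45 min break → 8 h 42 min
Total worked: 46 h 38 min = 2798 min.
Regular 40 h 0 min = 2400 min at $43.25/h; overtime 6 h 38 min = 398 min at $86.50/h.
Pay = (2400 × $43.25 + 398 × $86.50) ÷ 60 = $2303.78.

$2303.78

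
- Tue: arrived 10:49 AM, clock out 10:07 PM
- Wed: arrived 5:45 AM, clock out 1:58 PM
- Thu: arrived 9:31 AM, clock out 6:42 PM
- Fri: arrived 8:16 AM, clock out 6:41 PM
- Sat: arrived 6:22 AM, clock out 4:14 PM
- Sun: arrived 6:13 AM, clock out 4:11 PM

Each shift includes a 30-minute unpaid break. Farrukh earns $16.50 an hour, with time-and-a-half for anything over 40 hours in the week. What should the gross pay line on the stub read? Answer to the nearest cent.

Tue: 10:49 AM–10:07 PM = 11 h 18 min; less 30 min break → 10 h 48 min
Wed: 5:45 AM–1:58 PM = 8 h 13 min; less 30 min break → 7 h 43 min
Thu: 9:31 AM–6:42 PM = 9 h 11 min; less 30 min break → 8 h 41 min
Fri: 8:16 AM–6:41 PM = 10 h 25 min; less 30 min break → 9 h 55 min
Sat: 6:22 AM–4:14 PM = 9 h 52 min; less 30 min break → 9 h 22 min
Sun: 6:13 AM–4:11 PM = 9 h 58 min; less 30 min break → 9 h 28 min
Total worked: 55 h 57 min = 3357 min.
Regular 40 h 0 min = 2400 min at $16.50/h; overtime 15 h 57 min = 957 min at $24.75/h.
Pay = (2400 × $16.50 + 957 × $24.75) ÷ 60 = $1054.76.

$1054.76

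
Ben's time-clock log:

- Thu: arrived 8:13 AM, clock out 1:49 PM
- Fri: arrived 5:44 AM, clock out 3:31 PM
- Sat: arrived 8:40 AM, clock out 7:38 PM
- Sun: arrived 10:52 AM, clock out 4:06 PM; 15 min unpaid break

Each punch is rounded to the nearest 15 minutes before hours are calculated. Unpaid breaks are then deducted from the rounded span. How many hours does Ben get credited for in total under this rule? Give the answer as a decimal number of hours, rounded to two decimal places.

Thu: in 8:13 AM→8:15 AM, out 1:49 PM→1:45 PM; 5 h 30 min
Fri: in 5:44 AM→5:45 AM, out 3:31 PM→3:30 PM; 9 h 45 min
Sat: in 8:40 AM→8:45 AM, out 7:38 PM→7:45 PM; 11 h 0 min
Sun: in 10:52 AM→10:45 AM, out 4:06 PM→4:00 PM; 5 h 15 min − 15 min = 5 h 0 min
Total credited: 31 h 15 min.

31.25 hours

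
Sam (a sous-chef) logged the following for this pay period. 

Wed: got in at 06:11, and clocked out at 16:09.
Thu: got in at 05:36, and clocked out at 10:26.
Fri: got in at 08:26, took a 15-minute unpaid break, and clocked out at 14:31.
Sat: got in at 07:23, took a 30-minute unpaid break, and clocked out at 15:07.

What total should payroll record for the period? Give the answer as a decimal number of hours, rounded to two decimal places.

Wed: 06:11–16:09 = 9 h 58 min
Thu: 05:36–10:26 = 4 h 50 min
Fri: 08:26–14:31 = 6 h 5 min; less 15 min break → 5 h 50 min
Sat: 07:23–15:07 = 7 h 44 min; less 30 min break → 7 h 14 min
Total: 9 h 58 min + 4 h 50 min + 5 h 50 min + 7 h 14 min = 27 h 52 min.

27.87 hours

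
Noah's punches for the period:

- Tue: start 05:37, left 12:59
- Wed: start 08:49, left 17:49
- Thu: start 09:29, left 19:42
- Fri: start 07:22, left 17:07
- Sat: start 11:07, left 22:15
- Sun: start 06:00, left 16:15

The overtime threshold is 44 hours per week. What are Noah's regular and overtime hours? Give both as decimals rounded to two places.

Regular 44.00 hours, overtime 13.72 hours

Tue: 05:37–12:59 = 7 h 22 min
Wed: 08:49–17:49 = 9 h 0 min
Thu: 09:29–19:42 = 10 h 13 min
Fri: 07:22–17:07 = 9 h 45 min
Sat: 11:07–22:15 = 11 h 8 min
Sun: 06:00–16:15 = 10 h 15 min
Total worked: 57 h 43 min = 57.72 h.
Threshold 44 h → overtime 13 h 43 min, regular 44 h 0 min.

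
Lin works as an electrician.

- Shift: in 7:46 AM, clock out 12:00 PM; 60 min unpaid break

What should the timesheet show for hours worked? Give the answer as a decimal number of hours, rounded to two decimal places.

3.23 hours

Shift: 7:46 AM–12:00 PM = 4 h 14 min; less 60 min break → 3 h 14 min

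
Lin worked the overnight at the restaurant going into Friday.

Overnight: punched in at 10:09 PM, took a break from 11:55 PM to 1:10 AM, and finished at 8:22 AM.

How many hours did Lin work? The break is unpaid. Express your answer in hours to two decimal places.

8.97 hours

Overnight: 10:09 PM → midnight = 1 h 51 min; midnight → 8:22 AM = 8 h 22 min; span 10 h 13 min; less 75 min break → 8 h 58 min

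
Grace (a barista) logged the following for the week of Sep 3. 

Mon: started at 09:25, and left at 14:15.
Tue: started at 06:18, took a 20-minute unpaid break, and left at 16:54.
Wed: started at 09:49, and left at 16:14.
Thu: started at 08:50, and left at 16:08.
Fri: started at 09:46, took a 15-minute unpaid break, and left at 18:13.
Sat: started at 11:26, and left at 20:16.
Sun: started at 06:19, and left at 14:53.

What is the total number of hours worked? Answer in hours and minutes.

Mon: 09:25–14:15 = 4 h 50 min
Tue: 06:18–16:54 = 10 h 36 min; less 20 min break → 10 h 16 min
Wed: 09:49–16:14 = 6 h 25 min
Thu: 08:50–16:08 = 7 h 18 min
Fri: 09:46–18:13 = 8 h 27 min; less 15 min break → 8 h 12 min
Sat: 11:26–20:16 = 8 h 50 min
Sun: 06:19–14:53 = 8 h 34 min
Total: 4 h 50 min + 10 h 16 min + 6 h 25 min + 7 h 18 min + 8 h 12 min + 8 h 50 min + 8 h 34 min = 54 h 25 min.

54 h 25 min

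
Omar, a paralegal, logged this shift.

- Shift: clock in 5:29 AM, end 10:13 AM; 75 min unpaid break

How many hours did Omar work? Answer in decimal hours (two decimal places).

Shift: 5:29 AM–10:13 AM = 4 h 44 min; less 75 min break → 3 h 29 min

3.48 hours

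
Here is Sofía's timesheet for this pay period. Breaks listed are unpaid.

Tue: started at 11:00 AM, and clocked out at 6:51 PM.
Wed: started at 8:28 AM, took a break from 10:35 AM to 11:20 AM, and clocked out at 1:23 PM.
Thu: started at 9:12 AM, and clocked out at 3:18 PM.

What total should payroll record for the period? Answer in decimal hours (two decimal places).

18.12 hours

Tue: 11:00 AM–6:51 PM = 7 h 51 min
Wed: 8:28 AM–1:23 PM = 4 h 55 min; less 45 min break → 4 h 10 min
Thu: 9:12 AM–3:18 PM = 6 h 6 min
Total: 7 h 51 min + 4 h 10 min + 6 h 6 min = 18 h 7 min.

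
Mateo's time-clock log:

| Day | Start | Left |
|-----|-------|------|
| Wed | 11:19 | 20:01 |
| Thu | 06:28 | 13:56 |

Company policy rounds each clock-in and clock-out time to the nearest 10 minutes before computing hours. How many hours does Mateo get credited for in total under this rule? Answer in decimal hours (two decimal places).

16.17 hours

Wed: in 11:19→11:20, out 20:01→20:00; 8 h 40 min
Thu: in 06:28→06:30, out 13:56→14:00; 7 h 30 min
Total credited: 16 h 10 min.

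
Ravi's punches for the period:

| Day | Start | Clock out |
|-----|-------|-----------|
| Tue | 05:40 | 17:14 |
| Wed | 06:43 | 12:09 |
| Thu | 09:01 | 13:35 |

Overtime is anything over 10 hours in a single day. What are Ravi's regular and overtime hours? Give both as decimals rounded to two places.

Tue: 05:40–17:14 = 11 h 34 min
Wed: 06:43–12:09 = 5 h 26 min
Thu: 09:01–13:35 = 4 h 34 min
Tue reg 10 h 0 min / OT 1 h 34 min; Wed reg 5 h 26 min / OT 0 h 0 min; Thu reg 4 h 34 min / OT 0 h 0 min.
Totals: regular 20 h 0 min, overtime 1 h 34 min.

Regular 20.00 hours, overtime 1.57 hours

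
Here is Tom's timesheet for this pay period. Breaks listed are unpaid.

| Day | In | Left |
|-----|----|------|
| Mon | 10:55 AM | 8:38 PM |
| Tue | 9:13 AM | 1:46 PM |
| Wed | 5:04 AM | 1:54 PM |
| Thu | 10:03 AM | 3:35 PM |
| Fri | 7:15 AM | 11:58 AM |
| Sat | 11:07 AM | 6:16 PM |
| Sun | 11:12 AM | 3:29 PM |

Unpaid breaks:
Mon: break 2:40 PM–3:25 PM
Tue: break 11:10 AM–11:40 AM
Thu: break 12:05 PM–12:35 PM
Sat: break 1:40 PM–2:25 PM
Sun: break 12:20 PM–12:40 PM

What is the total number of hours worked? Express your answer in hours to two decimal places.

Mon: 10:55 AM–8:38 PM = 9 h 43 min; less 45 min break → 8 h 58 min
Tue: 9:13 AM–1:46 PM = 4 h 33 min; less 30 min break → 4 h 3 min
Wed: 5:04 AM–1:54 PM = 8 h 50 min
Thu: 10:03 AM–3:35 PM = 5 h 32 min; less 30 min break → 5 h 2 min
Fri: 7:15 AM–11:58 AM = 4 h 43 min
Sat: 11:07 AM–6:16 PM = 7 h 9 min; less 45 min break → 6 h 24 min
Sun: 11:12 AM–3:29 PM = 4 h 17 min; less 20 min break → 3 h 57 min
Total: 8 h 58 min + 4 h 3 min + 8 h 50 min + 5 h 2 min + 4 h 43 min + 6 h 24 min + 3 h 57 min = 41 h 57 min.

41.95 hours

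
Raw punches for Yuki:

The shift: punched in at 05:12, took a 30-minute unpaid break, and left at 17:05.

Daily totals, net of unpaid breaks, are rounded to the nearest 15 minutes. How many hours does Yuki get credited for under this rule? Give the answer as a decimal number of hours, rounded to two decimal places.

The shift: 05:12–17:05 = 11 h 53 min − 30 min = 11 h 23 min → rounds to 11 h 30 min

11.50 hours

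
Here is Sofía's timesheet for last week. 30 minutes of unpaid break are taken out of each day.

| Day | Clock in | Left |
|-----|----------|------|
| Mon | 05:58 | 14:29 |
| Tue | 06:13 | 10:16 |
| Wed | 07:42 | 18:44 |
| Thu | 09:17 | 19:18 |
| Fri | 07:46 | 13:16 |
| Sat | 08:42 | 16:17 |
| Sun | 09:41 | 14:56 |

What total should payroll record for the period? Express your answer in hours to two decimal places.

48.45 hours

Mon: 05:58–14:29 = 8 h 31 min; less 30 min break → 8 h 1 min
Tue: 06:13–10:16 = 4 h 3 min; less 30 min break → 3 h 33 min
Wed: 07:42–18:44 = 11 h 2 min; less 30 min break → 10 h 32 min
Thu: 09:17–19:18 = 10 h 1 min; less 30 min break → 9 h 31 min
Fri: 07:46–13:16 = 5 h 30 min; less 30 min break → 5 h 0 min
Sat: 08:42–16:17 = 7 h 35 min; less 30 min break → 7 h 5 min
Sun: 09:41–14:56 = 5 h 15 min; less 30 min break → 4 h 45 min
Total: 8 h 1 min + 3 h 33 min + 10 h 32 min + 9 h 31 min + 5 h 0 min + 7 h 5 min + 4 h 45 min = 48 h 27 min.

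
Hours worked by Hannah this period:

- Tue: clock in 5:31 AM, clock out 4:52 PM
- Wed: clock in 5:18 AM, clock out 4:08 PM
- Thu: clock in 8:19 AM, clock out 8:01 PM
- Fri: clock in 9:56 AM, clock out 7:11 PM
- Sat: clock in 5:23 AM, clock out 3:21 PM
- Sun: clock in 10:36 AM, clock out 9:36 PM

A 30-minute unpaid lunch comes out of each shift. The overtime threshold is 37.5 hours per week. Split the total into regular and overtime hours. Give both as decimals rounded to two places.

Tue: 5:31 AM–4:52 PM = 11 h 21 min; less 30 min break → 10 h 51 min
Wed: 5:18 AM–4:08 PM = 10 h 50 min; less 30 min break → 10 h 20 min
Thu: 8:19 AM–8:01 PM = 11 h 42 min; less 30 min break → 11 h 12 min
Fri: 9:56 AM–7:11 PM = 9 h 15 min; less 30 min break → 8 h 45 min
Sat: 5:23 AM–3:21 PM = 9 h 58 min; less 30 min break → 9 h 28 min
Sun: 10:36 AM–9:36 PM = 11 h 0 min; less 30 min break → 10 h 30 min
Total worked: 61 h 6 min = 61.10 h.
Threshold 37.5 h → overtime 23 h 36 min, regular 37 h 30 min.

Regular 37.50 hours, overtime 23.60 hours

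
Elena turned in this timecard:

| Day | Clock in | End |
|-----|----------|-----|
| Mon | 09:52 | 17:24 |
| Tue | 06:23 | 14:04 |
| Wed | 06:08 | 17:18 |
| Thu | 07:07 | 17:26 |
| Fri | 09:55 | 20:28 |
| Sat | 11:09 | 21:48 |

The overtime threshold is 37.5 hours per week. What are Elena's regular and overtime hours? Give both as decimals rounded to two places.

Regular 37.50 hours, overtime 20.40 hours

Mon: 09:52–17:24 = 7 h 32 min
Tue: 06:23–14:04 = 7 h 41 min
Wed: 06:08–17:18 = 11 h 10 min
Thu: 07:07–17:26 = 10 h 19 min
Fri: 09:55–20:28 = 10 h 33 min
Sat: 11:09–21:48 = 10 h 39 min
Total worked: 57 h 54 min = 57.90 h.
Threshold 37.5 h → overtime 20 h 24 min, regular 37 h 30 min.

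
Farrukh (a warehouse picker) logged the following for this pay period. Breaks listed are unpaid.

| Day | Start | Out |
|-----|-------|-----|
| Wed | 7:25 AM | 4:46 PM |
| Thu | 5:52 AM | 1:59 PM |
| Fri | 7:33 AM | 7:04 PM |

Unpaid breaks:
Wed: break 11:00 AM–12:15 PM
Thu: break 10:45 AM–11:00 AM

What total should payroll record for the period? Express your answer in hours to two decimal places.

27.48 hours

Wed: 7:25 AM–4:46 PM = 9 h 21 min; less 75 min break → 8 h 6 min
Thu: 5:52 AM–1:59 PM = 8 h 7 min; less 15 min break → 7 h 52 min
Fri: 7:33 AM–7:04 PM = 11 h 31 min
Total: 8 h 6 min + 7 h 52 min + 11 h 31 min = 27 h 29 min.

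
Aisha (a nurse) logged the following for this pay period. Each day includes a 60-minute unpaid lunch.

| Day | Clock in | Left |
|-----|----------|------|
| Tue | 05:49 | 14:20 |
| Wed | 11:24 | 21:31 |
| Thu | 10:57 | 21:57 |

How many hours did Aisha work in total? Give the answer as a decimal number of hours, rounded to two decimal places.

Tue: 05:49–14:20 = 8 h 31 min; less 60 min break → 7 h 31 min
Wed: 11:24–21:31 = 10 h 7 min; less 60 min break → 9 h 7 min
Thu: 10:57–21:57 = 11 h 0 min; less 60 min break → 10 h 0 min
Total: 7 h 31 min + 9 h 7 min + 10 h 0 min = 26 h 38 min.

26.63 hours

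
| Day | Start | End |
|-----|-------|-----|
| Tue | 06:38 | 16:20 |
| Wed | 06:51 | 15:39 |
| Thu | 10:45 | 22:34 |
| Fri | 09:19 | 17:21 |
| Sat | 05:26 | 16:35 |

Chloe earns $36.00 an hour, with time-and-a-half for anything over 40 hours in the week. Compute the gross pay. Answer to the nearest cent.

Tue: 06:38–16:20 = 9 h 42 min
Wed: 06:51–15:39 = 8 h 48 min
Thu: 10:45–22:34 = 11 h 49 min
Fri: 09:19–17:21 = 8 h 2 min
Sat: 05:26–16:35 = 11 h 9 min
Total worked: 49 h 30 min = 2970 min.
Regular 40 h 0 min = 2400 min at $36.00/h; overtime 9 h 30 min = 570 min at $54.00/h.
Pay = (2400 × $36.00 + 570 × $54.00) ÷ 60 = $1953.00.

$1953.00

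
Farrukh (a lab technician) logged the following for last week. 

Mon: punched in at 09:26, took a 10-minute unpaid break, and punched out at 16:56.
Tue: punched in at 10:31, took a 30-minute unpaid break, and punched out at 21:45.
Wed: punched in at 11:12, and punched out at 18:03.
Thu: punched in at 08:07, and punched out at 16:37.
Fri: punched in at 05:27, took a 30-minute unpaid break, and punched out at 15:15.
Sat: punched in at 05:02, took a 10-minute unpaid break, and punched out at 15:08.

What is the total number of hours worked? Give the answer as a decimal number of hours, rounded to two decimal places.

52.65 hours

Mon: 09:26–16:56 = 7 h 30 min; less 10 min break → 7 h 20 min
Tue: 10:31–21:45 = 11 h 14 min; less 30 min break → 10 h 44 min
Wed: 11:12–18:03 = 6 h 51 min
Thu: 08:07–16:37 = 8 h 30 min
Fri: 05:27–15:15 = 9 h 48 min; less 30 min break → 9 h 18 min
Sat: 05:02–15:08 = 10 h 6 min; less 10 min break → 9 h 56 min
Total: 7 h 20 min + 10 h 44 min + 6 h 51 min + 8 h 30 min + 9 h 18 min + 9 h 56 min = 52 h 39 min.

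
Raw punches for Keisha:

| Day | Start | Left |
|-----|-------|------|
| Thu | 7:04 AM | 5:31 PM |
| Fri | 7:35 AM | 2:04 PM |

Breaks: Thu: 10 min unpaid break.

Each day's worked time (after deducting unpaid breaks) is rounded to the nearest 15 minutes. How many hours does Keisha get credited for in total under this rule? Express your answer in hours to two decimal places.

Thu: 7:04 AM–5:31 PM = 10 h 27 min − 10 min = 10 h 17 min → rounds to 10 h 15 min
Fri: 7:35 AM–2:04 PM = 6 h 29 min → rounds to 6 h 30 min
Total credited: 16 h 45 min.

16.75 hours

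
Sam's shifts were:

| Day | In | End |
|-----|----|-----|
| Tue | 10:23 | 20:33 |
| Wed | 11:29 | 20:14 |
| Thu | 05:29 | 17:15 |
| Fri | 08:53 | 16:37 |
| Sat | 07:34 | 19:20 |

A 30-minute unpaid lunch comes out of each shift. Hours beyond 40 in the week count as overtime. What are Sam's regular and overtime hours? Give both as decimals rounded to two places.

Regular 40.00 hours, overtime 7.68 hours

Tue: 10:23–20:33 = 10 h 10 min; less 30 min break → 9 h 40 min
Wed: 11:29–20:14 = 8 h 45 min; less 30 min break → 8 h 15 min
Thu: 05:29–17:15 = 11 h 46 min; less 30 min break → 11 h 16 min
Fri: 08:53–16:37 = 7 h 44 min; less 30 min break → 7 h 14 min
Sat: 07:34–19:20 = 11 h 46 min; less 30 min break → 11 h 16 min
Total worked: 47 h 41 min = 47.68 h.
Threshold 40 h → overtime 7 h 41 min, regular 40 h 0 min.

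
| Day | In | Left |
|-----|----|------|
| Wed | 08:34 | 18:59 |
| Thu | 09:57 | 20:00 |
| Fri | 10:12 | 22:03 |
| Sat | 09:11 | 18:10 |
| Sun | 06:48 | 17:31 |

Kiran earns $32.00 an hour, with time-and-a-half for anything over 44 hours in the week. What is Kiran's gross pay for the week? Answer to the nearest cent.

$1792.80

Wed: 08:34–18:59 = 10 h 25 min
Thu: 09:57–20:00 = 10 h 3 min
Fri: 10:12–22:03 = 11 h 51 min
Sat: 09:11–18:10 = 8 h 59 min
Sun: 06:48–17:31 = 10 h 43 min
Total worked: 52 h 1 min = 3121 min.
Regular 44 h 0 min = 2640 min at $32.00/h; overtime 8 h 1 min = 481 min at $48.00/h.
Pay = (2640 × $32.00 + 481 × $48.00) ÷ 60 = $1792.80.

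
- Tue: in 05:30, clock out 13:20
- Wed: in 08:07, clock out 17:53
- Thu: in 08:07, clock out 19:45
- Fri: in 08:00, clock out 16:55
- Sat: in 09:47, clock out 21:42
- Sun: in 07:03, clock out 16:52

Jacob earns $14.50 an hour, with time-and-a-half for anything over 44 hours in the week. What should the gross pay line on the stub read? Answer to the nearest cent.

Tue: 05:30–13:20 = 7 h 50 min
Wed: 08:07–17:53 = 9 h 46 min
Thu: 08:07–19:45 = 11 h 38 min
Fri: 08:00–16:55 = 8 h 55 min
Sat: 09:47–21:42 = 11 h 55 min
Sun: 07:03–16:52 = 9 h 49 min
Total worked: 59 h 53 min = 3593 min.
Regular 44 h 0 min = 2640 min at $14.50/h; overtime 15 h 53 min = 953 min at $21.75/h.
Pay = (2640 × $14.50 + 953 × $21.75) ÷ 60 = $983.46.

$983.46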